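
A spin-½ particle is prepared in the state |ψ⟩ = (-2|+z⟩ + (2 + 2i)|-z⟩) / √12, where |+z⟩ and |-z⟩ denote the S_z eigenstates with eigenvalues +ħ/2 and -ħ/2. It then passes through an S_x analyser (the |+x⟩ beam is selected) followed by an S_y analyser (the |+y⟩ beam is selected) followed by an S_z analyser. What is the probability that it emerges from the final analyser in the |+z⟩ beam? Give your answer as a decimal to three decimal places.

First analyser (S_x): P(|+x⟩) = |⟨+x|ψ⟩|² = 4/24.
After stage 1 the state is |+x⟩; P(|+y⟩) = |⟨+y|+x⟩|² = 1/2.
After stage 2 the state is |+y⟩; P(|+z⟩) = |⟨+z|+y⟩|² = 1/2.
Joint probability = 4/24 × 1/2 × 1/2 = 0.042.

0.042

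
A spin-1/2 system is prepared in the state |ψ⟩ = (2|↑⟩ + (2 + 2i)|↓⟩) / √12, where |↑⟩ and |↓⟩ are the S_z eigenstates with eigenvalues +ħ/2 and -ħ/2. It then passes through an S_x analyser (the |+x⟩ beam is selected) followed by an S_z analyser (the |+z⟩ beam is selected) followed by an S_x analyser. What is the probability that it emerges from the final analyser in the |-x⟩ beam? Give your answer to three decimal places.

0.208

First analyser (S_x): P(|+x⟩) = |⟨+x|ψ⟩|² = 20/24.
After stage 1 the state is |+x⟩; P(|+z⟩) = |⟨+z|+x⟩|² = 1/2.
After stage 2 the state is |+z⟩; P(|-x⟩) = |⟨-x|+z⟩|² = 1/2.
Joint probability = 20/24 × 1/2 × 1/2 = 0.208.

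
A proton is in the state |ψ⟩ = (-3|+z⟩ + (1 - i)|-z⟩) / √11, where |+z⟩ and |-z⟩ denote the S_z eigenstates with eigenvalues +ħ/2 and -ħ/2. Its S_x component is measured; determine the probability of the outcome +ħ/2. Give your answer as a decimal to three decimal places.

|+x⟩ = (|+z⟩ + |-z⟩)/√2, so ⟨+x|ψ⟩ = (-2 - i) / (√2·√11).
P = |-2 - i|² / 22 = 5/22.

0.227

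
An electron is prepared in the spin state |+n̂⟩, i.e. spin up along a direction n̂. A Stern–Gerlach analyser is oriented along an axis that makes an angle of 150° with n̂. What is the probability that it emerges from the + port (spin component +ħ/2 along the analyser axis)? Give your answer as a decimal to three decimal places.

For spin-½, the probability of finding spin-up along an axis at angle θ to the initial spin direction is cos²(θ/2); spin-down is sin²(θ/2).
θ = 150°, so P = cos²(75°) ≈ 0.067.

0.067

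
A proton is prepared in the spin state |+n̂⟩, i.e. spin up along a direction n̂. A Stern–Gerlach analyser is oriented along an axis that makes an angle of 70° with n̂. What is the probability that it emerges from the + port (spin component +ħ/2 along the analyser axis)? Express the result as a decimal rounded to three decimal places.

0.671

For spin-½, the probability of finding spin-up along an axis at angle θ to the initial spin direction is cos²(θ/2); spin-down is sin²(θ/2).
θ = 70°, so P = cos²(35°) ≈ 0.671.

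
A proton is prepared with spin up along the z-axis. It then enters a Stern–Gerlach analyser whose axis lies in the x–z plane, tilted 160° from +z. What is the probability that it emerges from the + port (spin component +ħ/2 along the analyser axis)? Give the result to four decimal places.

For spin-½, the probability of finding spin-up along an axis at angle θ to the initial spin direction is cos²(θ/2); spin-down is sin²(θ/2).
θ = 160°, so P = cos²(80°) ≈ 0.0302.

0.0302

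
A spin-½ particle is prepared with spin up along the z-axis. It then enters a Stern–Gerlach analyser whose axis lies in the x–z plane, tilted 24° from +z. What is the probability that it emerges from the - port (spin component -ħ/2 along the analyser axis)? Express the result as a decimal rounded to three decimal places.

For spin-½, the probability of finding spin-up along an axis at angle θ to the initial spin direction is cos²(θ/2); spin-down is sin²(θ/2).
θ = 24°, so P = sin²(12°) ≈ 0.043.

0.043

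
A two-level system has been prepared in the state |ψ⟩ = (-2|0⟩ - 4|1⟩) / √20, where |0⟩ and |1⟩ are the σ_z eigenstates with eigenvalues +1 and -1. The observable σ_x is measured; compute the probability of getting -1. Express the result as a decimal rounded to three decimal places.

|-x⟩ = (|0⟩ - |1⟩)/√2, so ⟨-x|ψ⟩ = (2) / (√2·√20).
P = |2|² / 40 = 4/40.

0.100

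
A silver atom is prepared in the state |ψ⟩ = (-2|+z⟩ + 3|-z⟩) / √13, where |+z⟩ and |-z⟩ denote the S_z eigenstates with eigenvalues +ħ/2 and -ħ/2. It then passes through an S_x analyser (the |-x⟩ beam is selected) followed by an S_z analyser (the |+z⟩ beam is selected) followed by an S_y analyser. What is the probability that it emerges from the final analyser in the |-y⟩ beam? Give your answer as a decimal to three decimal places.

0.240

First analyser (S_x): P(|-x⟩) = |⟨-x|ψ⟩|² = 25/26.
After stage 1 the state is |-x⟩; P(|+z⟩) = |⟨+z|-x⟩|² = 1/2.
After stage 2 the state is |+z⟩; P(|-y⟩) = |⟨-y|+z⟩|² = 1/2.
Joint probability = 25/26 × 1/2 × 1/2 = 0.240.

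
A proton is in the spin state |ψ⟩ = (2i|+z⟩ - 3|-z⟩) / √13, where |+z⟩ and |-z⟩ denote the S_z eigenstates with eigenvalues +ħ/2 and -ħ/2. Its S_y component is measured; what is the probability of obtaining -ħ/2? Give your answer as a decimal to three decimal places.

|-y⟩ = (|+z⟩ - i|-z⟩)/√2, so ⟨-y|ψ⟩ = (-i) / (√2·√13).
P = |-i|² / 26 = 1/26.

0.038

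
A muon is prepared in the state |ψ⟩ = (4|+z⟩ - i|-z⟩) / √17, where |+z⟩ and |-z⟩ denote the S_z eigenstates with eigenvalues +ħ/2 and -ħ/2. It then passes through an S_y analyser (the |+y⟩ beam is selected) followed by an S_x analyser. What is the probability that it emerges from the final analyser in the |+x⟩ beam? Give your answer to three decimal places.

0.132

First analyser (S_y): P(|+y⟩) = |⟨+y|ψ⟩|² = 9/34.
After stage 1 the state is |+y⟩; P(|+x⟩) = |⟨+x|+y⟩|² = 1/2.
Joint probability = 9/34 × 1/2 = 0.132.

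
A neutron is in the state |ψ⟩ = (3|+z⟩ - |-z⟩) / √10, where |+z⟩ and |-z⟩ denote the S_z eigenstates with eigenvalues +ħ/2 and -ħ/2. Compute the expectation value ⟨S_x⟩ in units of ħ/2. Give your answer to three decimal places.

-0.600

⟨σ_x⟩ = 2 Re(a* b)/(|a|²+|b|²) with a = 3, b = -1.
a* b = -3, so ⟨σ_x⟩ = -6/10.
⟨S_x⟩ = (ħ/2)·⟨σ_x⟩.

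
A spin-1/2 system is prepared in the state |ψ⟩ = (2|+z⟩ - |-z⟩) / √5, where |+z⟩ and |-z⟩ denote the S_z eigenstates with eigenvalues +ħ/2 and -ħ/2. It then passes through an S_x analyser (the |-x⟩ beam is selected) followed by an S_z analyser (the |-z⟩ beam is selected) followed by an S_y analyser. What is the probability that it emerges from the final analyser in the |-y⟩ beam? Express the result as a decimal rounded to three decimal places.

0.225

First analyser (S_x): P(|-x⟩) = |⟨-x|ψ⟩|² = 9/10.
After stage 1 the state is |-x⟩; P(|-z⟩) = |⟨-z|-x⟩|² = 1/2.
After stage 2 the state is |-z⟩; P(|-y⟩) = |⟨-y|-z⟩|² = 1/2.
Joint probability = 9/10 × 1/2 × 1/2 = 0.225.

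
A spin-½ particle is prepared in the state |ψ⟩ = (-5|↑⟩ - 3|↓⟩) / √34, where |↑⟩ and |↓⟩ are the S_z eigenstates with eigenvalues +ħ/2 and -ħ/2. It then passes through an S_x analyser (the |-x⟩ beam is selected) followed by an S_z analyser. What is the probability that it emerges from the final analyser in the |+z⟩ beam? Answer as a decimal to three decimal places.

First analyser (S_x): P(|-x⟩) = |⟨-x|ψ⟩|² = 4/68.
After stage 1 the state is |-x⟩; P(|+z⟩) = |⟨+z|-x⟩|² = 1/2.
Joint probability = 4/68 × 1/2 = 0.029.

0.029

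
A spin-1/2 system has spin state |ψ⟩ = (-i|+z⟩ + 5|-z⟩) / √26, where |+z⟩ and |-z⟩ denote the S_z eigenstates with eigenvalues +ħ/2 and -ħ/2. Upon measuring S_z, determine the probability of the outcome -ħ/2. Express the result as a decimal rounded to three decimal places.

The -ħ/2 outcome corresponds to |-z⟩. Its amplitude in |ψ⟩ is 5/√26.
P = |5|² / 26 = 25/26.

0.962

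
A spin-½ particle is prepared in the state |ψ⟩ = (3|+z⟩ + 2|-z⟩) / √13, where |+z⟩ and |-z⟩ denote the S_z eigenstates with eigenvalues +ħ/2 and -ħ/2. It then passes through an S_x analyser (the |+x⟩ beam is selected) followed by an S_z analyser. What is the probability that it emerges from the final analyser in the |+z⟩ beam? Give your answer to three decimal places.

0.481

First analyser (S_x): P(|+x⟩) = |⟨+x|ψ⟩|² = 25/26.
After stage 1 the state is |+x⟩; P(|+z⟩) = |⟨+z|+x⟩|² = 1/2.
Joint probability = 25/26 × 1/2 = 0.481.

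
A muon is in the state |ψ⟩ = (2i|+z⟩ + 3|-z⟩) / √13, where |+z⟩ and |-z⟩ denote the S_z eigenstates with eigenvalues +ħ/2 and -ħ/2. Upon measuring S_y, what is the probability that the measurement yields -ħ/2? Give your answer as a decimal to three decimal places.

|-y⟩ = (|+z⟩ - i|-z⟩)/√2, so ⟨-y|ψ⟩ = (5i) / (√2·√13).
P = |5i|² / 26 = 25/26.

0.962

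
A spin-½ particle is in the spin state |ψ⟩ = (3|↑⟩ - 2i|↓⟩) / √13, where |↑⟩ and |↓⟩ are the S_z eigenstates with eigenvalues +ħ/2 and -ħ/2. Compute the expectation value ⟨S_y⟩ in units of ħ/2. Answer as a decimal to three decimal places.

⟨σ_y⟩ = 2 Im(a* b)/(|a|²+|b|²) with a = 3, b = -2i.
a* b = -6i, so ⟨σ_y⟩ = -12/13.
⟨S_y⟩ = (ħ/2)·⟨σ_y⟩.

-0.923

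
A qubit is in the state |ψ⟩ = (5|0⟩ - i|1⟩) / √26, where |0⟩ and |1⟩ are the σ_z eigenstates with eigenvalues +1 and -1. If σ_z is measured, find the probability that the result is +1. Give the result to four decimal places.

The +1 outcome corresponds to |0⟩. Its amplitude in |ψ⟩ is 5/√26.
P = |5|² / 26 = 25/26.

0.9615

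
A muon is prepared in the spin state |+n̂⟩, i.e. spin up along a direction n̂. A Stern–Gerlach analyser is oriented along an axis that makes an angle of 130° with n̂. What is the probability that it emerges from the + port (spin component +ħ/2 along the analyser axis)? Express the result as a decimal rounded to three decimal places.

For spin-½, the probability of finding spin-up along an axis at angle θ to the initial spin direction is cos²(θ/2); spin-down is sin²(θ/2).
θ = 130°, so P = cos²(65°) ≈ 0.179.

0.179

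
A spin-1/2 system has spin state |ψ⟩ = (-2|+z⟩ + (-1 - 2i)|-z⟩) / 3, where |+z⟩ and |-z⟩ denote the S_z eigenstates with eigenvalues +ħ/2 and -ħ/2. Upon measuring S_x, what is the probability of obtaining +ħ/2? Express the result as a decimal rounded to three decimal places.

0.722

|+x⟩ = (|+z⟩ + |-z⟩)/√2, so ⟨+x|ψ⟩ = (-3 - 2i) / (√2·3).
P = |-3 - 2i|² / 18 = 13/18.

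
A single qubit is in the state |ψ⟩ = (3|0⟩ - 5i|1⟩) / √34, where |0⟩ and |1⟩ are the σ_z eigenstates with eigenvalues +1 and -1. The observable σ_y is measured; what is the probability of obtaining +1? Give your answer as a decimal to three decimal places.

|+y⟩ = (|0⟩ + i|1⟩)/√2, so ⟨+y|ψ⟩ = (-2) / (√2·√34).
P = |-2|² / 68 = 4/68.

0.059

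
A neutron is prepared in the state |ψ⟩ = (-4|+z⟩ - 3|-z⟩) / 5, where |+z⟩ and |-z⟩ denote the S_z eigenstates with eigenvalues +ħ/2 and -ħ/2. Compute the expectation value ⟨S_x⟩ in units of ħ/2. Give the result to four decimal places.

0.9600

⟨σ_x⟩ = 2 Re(a* b)/(|a|²+|b|²) with a = -4, b = -3.
a* b = 12, so ⟨σ_x⟩ = 24/25.
⟨S_x⟩ = (ħ/2)·⟨σ_x⟩.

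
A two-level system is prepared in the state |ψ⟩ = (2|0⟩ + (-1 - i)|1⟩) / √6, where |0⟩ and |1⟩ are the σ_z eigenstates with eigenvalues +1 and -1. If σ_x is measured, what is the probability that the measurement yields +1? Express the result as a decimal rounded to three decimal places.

0.167

|+x⟩ = (|0⟩ + |1⟩)/√2, so ⟨+x|ψ⟩ = (1 - i) / (√2·√6).
P = |1 - i|² / 12 = 2/12.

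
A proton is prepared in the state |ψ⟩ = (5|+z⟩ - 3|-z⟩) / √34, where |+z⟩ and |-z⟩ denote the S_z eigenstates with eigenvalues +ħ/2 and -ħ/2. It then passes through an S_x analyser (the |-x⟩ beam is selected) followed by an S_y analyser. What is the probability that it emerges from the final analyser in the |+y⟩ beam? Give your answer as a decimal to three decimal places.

First analyser (S_x): P(|-x⟩) = |⟨-x|ψ⟩|² = 64/68.
After stage 1 the state is |-x⟩; P(|+y⟩) = |⟨+y|-x⟩|² = 1/2.
Joint probability = 64/68 × 1/2 = 0.471.

0.471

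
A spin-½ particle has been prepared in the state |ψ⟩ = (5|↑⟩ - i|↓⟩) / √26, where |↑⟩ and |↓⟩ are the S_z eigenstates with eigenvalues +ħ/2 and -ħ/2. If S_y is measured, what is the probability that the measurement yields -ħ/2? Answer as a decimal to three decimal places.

0.692

|-y⟩ = (|↑⟩ - i|↓⟩)/√2, so ⟨-y|ψ⟩ = (6) / (√2·√26).
P = |6|² / 52 = 36/52.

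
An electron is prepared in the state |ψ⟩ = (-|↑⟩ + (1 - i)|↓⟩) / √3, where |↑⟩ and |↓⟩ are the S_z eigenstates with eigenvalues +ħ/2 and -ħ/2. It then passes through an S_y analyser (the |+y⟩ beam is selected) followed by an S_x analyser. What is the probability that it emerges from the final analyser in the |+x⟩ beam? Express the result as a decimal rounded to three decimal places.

First analyser (S_y): P(|+y⟩) = |⟨+y|ψ⟩|² = 5/6.
After stage 1 the state is |+y⟩; P(|+x⟩) = |⟨+x|+y⟩|² = 1/2.
Joint probability = 5/6 × 1/2 = 0.417.

0.417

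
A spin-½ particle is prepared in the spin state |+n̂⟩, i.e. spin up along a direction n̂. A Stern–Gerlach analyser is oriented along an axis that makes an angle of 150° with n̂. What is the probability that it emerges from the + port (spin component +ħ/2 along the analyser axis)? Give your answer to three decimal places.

0.067

For spin-½, the probability of finding spin-up along an axis at angle θ to the initial spin direction is cos²(θ/2); spin-down is sin²(θ/2).
θ = 150°, so P = cos²(75°) ≈ 0.067.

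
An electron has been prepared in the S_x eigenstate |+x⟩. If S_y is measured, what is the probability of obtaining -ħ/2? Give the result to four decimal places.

0.5000

In the S_z basis, |+x⟩ = (|↑⟩ + |↓⟩)/√2 and |-y⟩ = (|↑⟩ - i|↓⟩)/√2.
|⟨-y|+x⟩|² = 1/2.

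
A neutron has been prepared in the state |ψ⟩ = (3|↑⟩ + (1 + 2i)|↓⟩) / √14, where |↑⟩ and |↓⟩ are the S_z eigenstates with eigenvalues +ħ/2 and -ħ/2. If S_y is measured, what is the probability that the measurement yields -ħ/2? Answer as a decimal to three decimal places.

0.071

|-y⟩ = (|↑⟩ - i|↓⟩)/√2, so ⟨-y|ψ⟩ = (1 + i) / (√2·√14).
P = |1 + i|² / 28 = 2/28.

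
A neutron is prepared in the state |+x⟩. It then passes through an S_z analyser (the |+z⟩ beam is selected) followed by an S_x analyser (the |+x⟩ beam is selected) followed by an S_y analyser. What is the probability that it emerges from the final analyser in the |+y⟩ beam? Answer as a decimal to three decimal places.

First analyser (S_z): from |+x⟩, P(|+z⟩) = 1/2.
After stage 1 the state is |+z⟩; P(|+x⟩) = |⟨+x|+z⟩|² = 1/2.
After stage 2 the state is |+x⟩; P(|+y⟩) = |⟨+y|+x⟩|² = 1/2.
Joint probability = 1/2 × 1/2 × 1/2 = 0.125.

0.125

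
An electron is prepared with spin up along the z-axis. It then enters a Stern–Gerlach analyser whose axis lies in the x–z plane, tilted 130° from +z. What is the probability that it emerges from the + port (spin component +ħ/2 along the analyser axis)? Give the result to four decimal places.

For spin-½, the probability of finding spin-up along an axis at angle θ to the initial spin direction is cos²(θ/2); spin-down is sin²(θ/2).
θ = 130°, so P = cos²(65°) ≈ 0.1786.

0.1786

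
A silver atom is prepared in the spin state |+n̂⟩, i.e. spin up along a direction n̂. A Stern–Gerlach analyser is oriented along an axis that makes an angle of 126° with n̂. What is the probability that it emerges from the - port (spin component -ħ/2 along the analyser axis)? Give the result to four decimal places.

For spin-½, the probability of finding spin-up along an axis at angle θ to the initial spin direction is cos²(θ/2); spin-down is sin²(θ/2).
θ = 126°, so P = sin²(63°) ≈ 0.7939.

0.7939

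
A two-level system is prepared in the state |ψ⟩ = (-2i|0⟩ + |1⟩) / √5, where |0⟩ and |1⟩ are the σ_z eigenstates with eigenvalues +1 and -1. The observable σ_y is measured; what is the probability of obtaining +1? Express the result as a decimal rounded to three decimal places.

0.900

|+y⟩ = (|0⟩ + i|1⟩)/√2, so ⟨+y|ψ⟩ = (-3i) / (√2·√5).
P = |-3i|² / 10 = 9/10.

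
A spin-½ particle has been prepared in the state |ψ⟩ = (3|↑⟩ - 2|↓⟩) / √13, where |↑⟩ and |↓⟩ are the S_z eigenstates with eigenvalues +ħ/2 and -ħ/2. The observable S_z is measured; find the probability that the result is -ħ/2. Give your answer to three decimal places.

0.308

The -ħ/2 outcome corresponds to |↓⟩. Its amplitude in |ψ⟩ is -2/√13.
P = |-2|² / 13 = 4/13.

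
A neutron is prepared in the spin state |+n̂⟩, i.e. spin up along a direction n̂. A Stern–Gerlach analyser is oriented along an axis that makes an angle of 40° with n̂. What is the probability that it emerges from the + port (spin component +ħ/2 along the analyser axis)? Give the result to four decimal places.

For spin-½, the probability of finding spin-up along an axis at angle θ to the initial spin direction is cos²(θ/2); spin-down is sin²(θ/2).
θ = 40°, so P = cos²(20°) ≈ 0.8830.

0.8830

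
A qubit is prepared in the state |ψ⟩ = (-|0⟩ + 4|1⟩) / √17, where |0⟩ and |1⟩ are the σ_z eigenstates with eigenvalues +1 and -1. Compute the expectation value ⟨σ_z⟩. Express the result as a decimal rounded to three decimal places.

⟨σ_z⟩ = |a|² - |b|² divided by |a|²+|b|², with a, b the |0⟩, |1⟩ amplitudes.
= (1 - 16)/17 = -15/17.

-0.882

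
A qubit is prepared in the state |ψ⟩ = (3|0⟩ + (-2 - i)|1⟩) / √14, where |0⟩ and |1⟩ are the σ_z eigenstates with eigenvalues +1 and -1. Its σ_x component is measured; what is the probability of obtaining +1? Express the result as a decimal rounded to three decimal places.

0.071

|+x⟩ = (|0⟩ + |1⟩)/√2, so ⟨+x|ψ⟩ = (1 - i) / (√2·√14).
P = |1 - i|² / 28 = 2/28.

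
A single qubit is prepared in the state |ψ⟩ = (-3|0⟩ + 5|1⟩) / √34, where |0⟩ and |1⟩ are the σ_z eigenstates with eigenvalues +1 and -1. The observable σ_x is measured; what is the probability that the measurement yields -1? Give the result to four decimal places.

|-x⟩ = (|0⟩ - |1⟩)/√2, so ⟨-x|ψ⟩ = (-8) / (√2·√34).
P = |-8|² / 68 = 64/68.

0.9412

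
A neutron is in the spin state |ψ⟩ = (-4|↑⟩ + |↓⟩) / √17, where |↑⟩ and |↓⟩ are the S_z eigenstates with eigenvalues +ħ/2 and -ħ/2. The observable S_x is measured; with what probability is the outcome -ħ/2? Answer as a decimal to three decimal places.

|-x⟩ = (|↑⟩ - |↓⟩)/√2, so ⟨-x|ψ⟩ = (-5) / (√2·√17).
P = |-5|² / 34 = 25/34.

0.735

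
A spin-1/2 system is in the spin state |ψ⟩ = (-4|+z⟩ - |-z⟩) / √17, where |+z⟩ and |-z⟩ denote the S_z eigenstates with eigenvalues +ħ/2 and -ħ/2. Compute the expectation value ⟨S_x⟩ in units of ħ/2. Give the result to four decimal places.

⟨σ_x⟩ = 2 Re(a* b)/(|a|²+|b|²) with a = -4, b = -1.
a* b = 4, so ⟨σ_x⟩ = 8/17.
⟨S_x⟩ = (ħ/2)·⟨σ_x⟩.

0.4706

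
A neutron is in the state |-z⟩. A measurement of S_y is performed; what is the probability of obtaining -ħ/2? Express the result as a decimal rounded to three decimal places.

In the S_z basis, |-z⟩ = |-z⟩ and |-y⟩ = (|+z⟩ - i|-z⟩)/√2.
|⟨-y|-z⟩|² = 1/2.

0.500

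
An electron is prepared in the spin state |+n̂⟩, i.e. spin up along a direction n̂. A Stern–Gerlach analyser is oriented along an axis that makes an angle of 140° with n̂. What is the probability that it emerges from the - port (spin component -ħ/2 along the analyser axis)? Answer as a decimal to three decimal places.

For spin-½, the probability of finding spin-up along an axis at angle θ to the initial spin direction is cos²(θ/2); spin-down is sin²(θ/2).
θ = 140°, so P = sin²(70°) ≈ 0.883.

0.883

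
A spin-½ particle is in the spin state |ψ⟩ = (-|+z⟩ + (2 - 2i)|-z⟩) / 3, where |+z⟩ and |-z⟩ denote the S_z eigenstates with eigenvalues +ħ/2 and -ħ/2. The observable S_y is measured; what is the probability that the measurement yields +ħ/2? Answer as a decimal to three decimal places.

0.722

|+y⟩ = (|+z⟩ + i|-z⟩)/√2, so ⟨+y|ψ⟩ = (-3 - 2i) / (√2·3).
P = |-3 - 2i|² / 18 = 13/18.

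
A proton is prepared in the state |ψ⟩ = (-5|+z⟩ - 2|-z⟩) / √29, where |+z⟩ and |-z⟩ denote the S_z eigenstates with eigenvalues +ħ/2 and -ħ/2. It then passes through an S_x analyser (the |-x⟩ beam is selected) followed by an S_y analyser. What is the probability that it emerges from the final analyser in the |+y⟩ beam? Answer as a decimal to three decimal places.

First analyser (S_x): P(|-x⟩) = |⟨-x|ψ⟩|² = 9/58.
After stage 1 the state is |-x⟩; P(|+y⟩) = |⟨+y|-x⟩|² = 1/2.
Joint probability = 9/58 × 1/2 = 0.078.

0.078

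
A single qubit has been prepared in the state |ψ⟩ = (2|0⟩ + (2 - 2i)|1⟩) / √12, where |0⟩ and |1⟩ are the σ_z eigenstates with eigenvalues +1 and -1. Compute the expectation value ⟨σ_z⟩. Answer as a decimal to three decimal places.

⟨σ_z⟩ = |a|² - |b|² divided by |a|²+|b|², with a, b the |0⟩, |1⟩ amplitudes.
= (4 - 8)/12 = -4/12.

-0.333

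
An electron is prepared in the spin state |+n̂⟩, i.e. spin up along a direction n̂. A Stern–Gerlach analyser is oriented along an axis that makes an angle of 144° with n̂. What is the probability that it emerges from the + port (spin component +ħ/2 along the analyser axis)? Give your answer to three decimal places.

For spin-½, the probability of finding spin-up along an axis at angle θ to the initial spin direction is cos²(θ/2); spin-down is sin²(θ/2).
θ = 144°, so P = cos²(72°) ≈ 0.095.

0.095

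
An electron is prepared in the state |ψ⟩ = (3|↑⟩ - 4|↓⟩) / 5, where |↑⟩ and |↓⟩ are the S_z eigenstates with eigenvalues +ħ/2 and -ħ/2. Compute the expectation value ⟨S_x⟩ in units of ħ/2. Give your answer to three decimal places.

-0.960

⟨σ_x⟩ = 2 Re(a* b)/(|a|²+|b|²) with a = 3, b = -4.
a* b = -12, so ⟨σ_x⟩ = -24/25.
⟨S_x⟩ = (ħ/2)·⟨σ_x⟩.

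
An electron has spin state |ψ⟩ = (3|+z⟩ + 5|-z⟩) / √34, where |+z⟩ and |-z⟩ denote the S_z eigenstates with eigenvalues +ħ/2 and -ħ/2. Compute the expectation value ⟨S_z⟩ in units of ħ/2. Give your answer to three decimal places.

-0.471

⟨σ_z⟩ = |a|² - |b|² divided by |a|²+|b|², with a, b the |+z⟩, |-z⟩ amplitudes.
= (9 - 25)/34 = -16/34.
⟨S_z⟩ = (ħ/2)·⟨σ_z⟩.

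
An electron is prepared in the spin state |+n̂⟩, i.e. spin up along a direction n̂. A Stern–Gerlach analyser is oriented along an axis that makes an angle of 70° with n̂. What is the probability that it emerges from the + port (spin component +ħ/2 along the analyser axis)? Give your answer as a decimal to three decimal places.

0.671

For spin-½, the probability of finding spin-up along an axis at angle θ to the initial spin direction is cos²(θ/2); spin-down is sin²(θ/2).
θ = 70°, so P = cos²(35°) ≈ 0.671.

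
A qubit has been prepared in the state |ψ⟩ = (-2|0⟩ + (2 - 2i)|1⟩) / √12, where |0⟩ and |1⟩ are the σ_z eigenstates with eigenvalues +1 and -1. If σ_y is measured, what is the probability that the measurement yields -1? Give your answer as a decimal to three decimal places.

0.167

|-y⟩ = (|0⟩ - i|1⟩)/√2, so ⟨-y|ψ⟩ = (2i) / (√2·√12).
P = |2i|² / 24 = 4/24.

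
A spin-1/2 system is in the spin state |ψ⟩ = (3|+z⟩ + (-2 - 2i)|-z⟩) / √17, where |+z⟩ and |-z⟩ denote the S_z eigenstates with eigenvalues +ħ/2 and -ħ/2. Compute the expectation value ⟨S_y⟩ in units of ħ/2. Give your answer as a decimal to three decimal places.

⟨σ_y⟩ = 2 Im(a* b)/(|a|²+|b|²) with a = 3, b = (-2 - 2i).
a* b = (-6 - 6i), so ⟨σ_y⟩ = -12/17.
⟨S_y⟩ = (ħ/2)·⟨σ_y⟩.

-0.706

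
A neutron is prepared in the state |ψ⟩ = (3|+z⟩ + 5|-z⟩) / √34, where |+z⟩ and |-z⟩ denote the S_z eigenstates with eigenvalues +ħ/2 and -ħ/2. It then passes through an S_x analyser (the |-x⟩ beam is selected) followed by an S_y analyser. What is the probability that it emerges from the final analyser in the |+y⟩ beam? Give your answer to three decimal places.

First analyser (S_x): P(|-x⟩) = |⟨-x|ψ⟩|² = 4/68.
After stage 1 the state is |-x⟩; P(|+y⟩) = |⟨+y|-x⟩|² = 1/2.
Joint probability = 4/68 × 1/2 = 0.029.

0.029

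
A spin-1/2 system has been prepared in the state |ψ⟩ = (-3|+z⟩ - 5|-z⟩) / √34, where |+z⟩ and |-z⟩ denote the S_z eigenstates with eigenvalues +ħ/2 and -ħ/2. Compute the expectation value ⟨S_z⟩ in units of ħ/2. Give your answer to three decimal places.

-0.471

⟨σ_z⟩ = |a|² - |b|² divided by |a|²+|b|², with a, b the |+z⟩, |-z⟩ amplitudes.
= (9 - 25)/34 = -16/34.
⟨S_z⟩ = (ħ/2)·⟨σ_z⟩.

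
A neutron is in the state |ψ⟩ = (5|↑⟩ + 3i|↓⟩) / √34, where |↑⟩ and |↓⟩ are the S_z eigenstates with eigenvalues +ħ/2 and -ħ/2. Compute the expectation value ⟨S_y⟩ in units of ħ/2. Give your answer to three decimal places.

0.882

⟨σ_y⟩ = 2 Im(a* b)/(|a|²+|b|²) with a = 5, b = 3i.
a* b = 15i, so ⟨σ_y⟩ = 30/34.
⟨S_y⟩ = (ħ/2)·⟨σ_y⟩.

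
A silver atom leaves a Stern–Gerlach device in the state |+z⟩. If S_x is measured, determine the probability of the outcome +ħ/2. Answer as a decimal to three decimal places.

In the S_z basis, |+z⟩ = |+z⟩ and |+x⟩ = (|+z⟩ + |-z⟩)/√2.
|⟨+x|+z⟩|² = 1/2.

0.500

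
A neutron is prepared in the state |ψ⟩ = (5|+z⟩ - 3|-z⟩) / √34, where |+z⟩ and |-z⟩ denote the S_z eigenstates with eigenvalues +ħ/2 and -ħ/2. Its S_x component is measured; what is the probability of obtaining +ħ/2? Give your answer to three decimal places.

0.059

|+x⟩ = (|+z⟩ + |-z⟩)/√2, so ⟨+x|ψ⟩ = (2) / (√2·√34).
P = |2|² / 68 = 4/68.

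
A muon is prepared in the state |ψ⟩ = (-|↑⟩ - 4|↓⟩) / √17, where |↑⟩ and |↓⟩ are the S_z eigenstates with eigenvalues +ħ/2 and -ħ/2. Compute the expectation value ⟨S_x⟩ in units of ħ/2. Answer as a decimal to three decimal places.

⟨σ_x⟩ = 2 Re(a* b)/(|a|²+|b|²) with a = -1, b = -4.
a* b = 4, so ⟨σ_x⟩ = 8/17.
⟨S_x⟩ = (ħ/2)·⟨σ_x⟩.

0.471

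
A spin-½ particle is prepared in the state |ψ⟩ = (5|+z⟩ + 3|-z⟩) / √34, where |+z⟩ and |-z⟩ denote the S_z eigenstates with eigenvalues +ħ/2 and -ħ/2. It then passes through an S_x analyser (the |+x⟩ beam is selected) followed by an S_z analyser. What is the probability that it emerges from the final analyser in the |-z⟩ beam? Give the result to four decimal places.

First analyser (S_x): P(|+x⟩) = |⟨+x|ψ⟩|² = 64/68.
After stage 1 the state is |+x⟩; P(|-z⟩) = |⟨-z|+x⟩|² = 1/2.
Joint probability = 64/68 × 1/2 = 0.4706.

0.4706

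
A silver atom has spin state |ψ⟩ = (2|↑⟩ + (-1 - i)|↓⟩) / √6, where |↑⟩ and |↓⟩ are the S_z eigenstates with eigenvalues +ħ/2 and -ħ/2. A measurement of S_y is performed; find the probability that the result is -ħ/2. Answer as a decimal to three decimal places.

|-y⟩ = (|↑⟩ - i|↓⟩)/√2, so ⟨-y|ψ⟩ = (3 - i) / (√2·√6).
P = |3 - i|² / 12 = 10/12.

0.833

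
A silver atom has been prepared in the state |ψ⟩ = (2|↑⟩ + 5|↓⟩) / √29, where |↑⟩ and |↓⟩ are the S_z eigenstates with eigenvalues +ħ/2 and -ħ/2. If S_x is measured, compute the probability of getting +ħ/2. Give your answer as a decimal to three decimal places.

0.845

|+x⟩ = (|↑⟩ + |↓⟩)/√2, so ⟨+x|ψ⟩ = (7) / (√2·√29).
P = |7|² / 58 = 49/58.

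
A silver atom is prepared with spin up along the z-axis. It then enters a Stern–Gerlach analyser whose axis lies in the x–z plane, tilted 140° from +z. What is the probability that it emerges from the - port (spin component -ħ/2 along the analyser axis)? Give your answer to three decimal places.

For spin-½, the probability of finding spin-up along an axis at angle θ to the initial spin direction is cos²(θ/2); spin-down is sin²(θ/2).
θ = 140°, so P = sin²(70°) ≈ 0.883.

0.883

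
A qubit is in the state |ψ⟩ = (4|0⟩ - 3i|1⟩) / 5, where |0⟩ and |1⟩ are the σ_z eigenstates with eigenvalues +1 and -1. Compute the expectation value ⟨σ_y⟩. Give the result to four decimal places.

⟨σ_y⟩ = 2 Im(a* b)/(|a|²+|b|²) with a = 4, b = -3i.
a* b = -12i, so ⟨σ_y⟩ = -24/25.

-0.9600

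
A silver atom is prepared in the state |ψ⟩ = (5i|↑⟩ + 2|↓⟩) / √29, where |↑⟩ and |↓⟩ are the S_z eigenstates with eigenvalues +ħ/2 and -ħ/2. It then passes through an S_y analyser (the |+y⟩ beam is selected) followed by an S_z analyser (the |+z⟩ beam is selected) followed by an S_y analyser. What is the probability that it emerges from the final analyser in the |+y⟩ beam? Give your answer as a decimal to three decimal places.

First analyser (S_y): P(|+y⟩) = |⟨+y|ψ⟩|² = 9/58.
After stage 1 the state is |+y⟩; P(|+z⟩) = |⟨+z|+y⟩|² = 1/2.
After stage 2 the state is |+z⟩; P(|+y⟩) = |⟨+y|+z⟩|² = 1/2.
Joint probability = 9/58 × 1/2 × 1/2 = 0.039.

0.039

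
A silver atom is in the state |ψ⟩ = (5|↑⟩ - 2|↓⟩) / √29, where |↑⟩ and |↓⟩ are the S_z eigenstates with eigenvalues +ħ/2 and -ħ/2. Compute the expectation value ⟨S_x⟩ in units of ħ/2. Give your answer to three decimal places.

-0.690

⟨σ_x⟩ = 2 Re(a* b)/(|a|²+|b|²) with a = 5, b = -2.
a* b = -10, so ⟨σ_x⟩ = -20/29.
⟨S_x⟩ = (ħ/2)·⟨σ_x⟩.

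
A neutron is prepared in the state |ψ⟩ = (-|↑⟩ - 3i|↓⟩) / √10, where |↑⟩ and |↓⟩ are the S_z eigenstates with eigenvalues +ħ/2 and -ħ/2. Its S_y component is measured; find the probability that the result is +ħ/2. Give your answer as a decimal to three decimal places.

0.800

|+y⟩ = (|↑⟩ + i|↓⟩)/√2, so ⟨+y|ψ⟩ = (-4) / (√2·√10).
P = |-4|² / 20 = 16/20.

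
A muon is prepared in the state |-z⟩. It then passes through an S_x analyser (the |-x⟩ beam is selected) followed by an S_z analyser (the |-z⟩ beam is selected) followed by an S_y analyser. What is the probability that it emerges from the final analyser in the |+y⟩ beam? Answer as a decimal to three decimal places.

0.125

First analyser (S_x): from |-z⟩, P(|-x⟩) = 1/2.
After stage 1 the state is |-x⟩; P(|-z⟩) = |⟨-z|-x⟩|² = 1/2.
After stage 2 the state is |-z⟩; P(|+y⟩) = |⟨+y|-z⟩|² = 1/2.
Joint probability = 1/2 × 1/2 × 1/2 = 0.125.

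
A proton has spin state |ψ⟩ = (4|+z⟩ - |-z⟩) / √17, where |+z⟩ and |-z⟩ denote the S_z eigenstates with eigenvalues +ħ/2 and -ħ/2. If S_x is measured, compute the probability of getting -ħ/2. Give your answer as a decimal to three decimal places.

0.735

|-x⟩ = (|+z⟩ - |-z⟩)/√2, so ⟨-x|ψ⟩ = (5) / (√2·√17).
P = |5|² / 34 = 25/34.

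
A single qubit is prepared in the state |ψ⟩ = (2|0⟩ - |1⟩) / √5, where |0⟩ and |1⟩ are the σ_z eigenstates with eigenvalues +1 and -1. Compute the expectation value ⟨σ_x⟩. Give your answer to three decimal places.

-0.800

⟨σ_x⟩ = 2 Re(a* b)/(|a|²+|b|²) with a = 2, b = -1.
a* b = -2, so ⟨σ_x⟩ = -4/5.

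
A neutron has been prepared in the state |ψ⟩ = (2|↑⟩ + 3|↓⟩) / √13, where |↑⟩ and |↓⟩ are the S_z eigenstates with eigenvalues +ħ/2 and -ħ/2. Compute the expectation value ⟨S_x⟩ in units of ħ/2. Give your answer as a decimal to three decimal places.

⟨σ_x⟩ = 2 Re(a* b)/(|a|²+|b|²) with a = 2, b = 3.
a* b = 6, so ⟨σ_x⟩ = 12/13.
⟨S_x⟩ = (ħ/2)·⟨σ_x⟩.

0.923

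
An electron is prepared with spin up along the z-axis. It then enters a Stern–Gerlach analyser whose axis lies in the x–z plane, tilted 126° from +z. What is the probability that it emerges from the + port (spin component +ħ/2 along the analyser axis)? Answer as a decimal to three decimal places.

0.206

For spin-½, the probability of finding spin-up along an axis at angle θ to the initial spin direction is cos²(θ/2); spin-down is sin²(θ/2).
θ = 126°, so P = cos²(63°) ≈ 0.206.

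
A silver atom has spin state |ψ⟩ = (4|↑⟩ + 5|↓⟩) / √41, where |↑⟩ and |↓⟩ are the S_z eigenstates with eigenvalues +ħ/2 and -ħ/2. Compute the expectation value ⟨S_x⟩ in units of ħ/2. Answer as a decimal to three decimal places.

⟨σ_x⟩ = 2 Re(a* b)/(|a|²+|b|²) with a = 4, b = 5.
a* b = 20, so ⟨σ_x⟩ = 40/41.
⟨S_x⟩ = (ħ/2)·⟨σ_x⟩.

0.976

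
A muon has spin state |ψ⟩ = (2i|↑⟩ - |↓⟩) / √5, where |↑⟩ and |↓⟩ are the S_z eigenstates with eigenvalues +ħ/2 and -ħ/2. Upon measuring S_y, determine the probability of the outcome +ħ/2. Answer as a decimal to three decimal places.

|+y⟩ = (|↑⟩ + i|↓⟩)/√2, so ⟨+y|ψ⟩ = (3i) / (√2·√5).
P = |3i|² / 10 = 9/10.

0.900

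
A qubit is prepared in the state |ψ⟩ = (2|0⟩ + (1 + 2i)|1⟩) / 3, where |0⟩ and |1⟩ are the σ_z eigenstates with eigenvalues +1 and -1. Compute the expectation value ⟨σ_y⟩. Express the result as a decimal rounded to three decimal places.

⟨σ_y⟩ = 2 Im(a* b)/(|a|²+|b|²) with a = 2, b = (1 + 2i).
a* b = (2 + 4i), so ⟨σ_y⟩ = 8/9.

0.889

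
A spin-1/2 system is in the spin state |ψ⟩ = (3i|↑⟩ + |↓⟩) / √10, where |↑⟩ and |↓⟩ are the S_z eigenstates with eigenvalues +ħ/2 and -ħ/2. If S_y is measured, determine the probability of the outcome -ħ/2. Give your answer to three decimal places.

|-y⟩ = (|↑⟩ - i|↓⟩)/√2, so ⟨-y|ψ⟩ = (4i) / (√2·√10).
P = |4i|² / 20 = 16/20.

0.800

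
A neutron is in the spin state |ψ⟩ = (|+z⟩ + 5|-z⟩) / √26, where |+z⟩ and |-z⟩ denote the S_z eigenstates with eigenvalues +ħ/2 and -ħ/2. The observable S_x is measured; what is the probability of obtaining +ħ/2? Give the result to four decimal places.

|+x⟩ = (|+z⟩ + |-z⟩)/√2, so ⟨+x|ψ⟩ = (6) / (√2·√26).
P = |6|² / 52 = 36/52.

0.6923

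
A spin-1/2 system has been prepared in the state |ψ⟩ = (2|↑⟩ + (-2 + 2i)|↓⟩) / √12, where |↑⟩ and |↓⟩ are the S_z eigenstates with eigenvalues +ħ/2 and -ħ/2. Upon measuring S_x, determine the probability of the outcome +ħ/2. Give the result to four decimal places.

0.1667

|+x⟩ = (|↑⟩ + |↓⟩)/√2, so ⟨+x|ψ⟩ = (2i) / (√2·√12).
P = |2i|² / 24 = 4/24.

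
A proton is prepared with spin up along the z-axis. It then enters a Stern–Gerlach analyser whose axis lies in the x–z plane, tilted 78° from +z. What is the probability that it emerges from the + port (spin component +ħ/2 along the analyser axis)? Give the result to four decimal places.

0.6040

For spin-½, the probability of finding spin-up along an axis at angle θ to the initial spin direction is cos²(θ/2); spin-down is sin²(θ/2).
θ = 78°, so P = cos²(39°) ≈ 0.6040.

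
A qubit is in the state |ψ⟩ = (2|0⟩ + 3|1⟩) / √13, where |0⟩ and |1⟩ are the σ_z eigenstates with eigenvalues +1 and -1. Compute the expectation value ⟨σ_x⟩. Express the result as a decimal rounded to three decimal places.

⟨σ_x⟩ = 2 Re(a* b)/(|a|²+|b|²) with a = 2, b = 3.
a* b = 6, so ⟨σ_x⟩ = 12/13.

0.923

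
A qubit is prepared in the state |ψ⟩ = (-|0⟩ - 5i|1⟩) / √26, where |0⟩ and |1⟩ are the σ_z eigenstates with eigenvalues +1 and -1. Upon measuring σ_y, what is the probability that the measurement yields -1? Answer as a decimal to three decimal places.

|-y⟩ = (|0⟩ - i|1⟩)/√2, so ⟨-y|ψ⟩ = (4) / (√2·√26).
P = |4|² / 52 = 16/52.

0.308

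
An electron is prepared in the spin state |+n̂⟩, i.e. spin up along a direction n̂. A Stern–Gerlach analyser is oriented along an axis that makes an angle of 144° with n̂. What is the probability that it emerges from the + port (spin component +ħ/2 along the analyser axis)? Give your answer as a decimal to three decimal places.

For spin-½, the probability of finding spin-up along an axis at angle θ to the initial spin direction is cos²(θ/2); spin-down is sin²(θ/2).
θ = 144°, so P = cos²(72°) ≈ 0.095.

0.095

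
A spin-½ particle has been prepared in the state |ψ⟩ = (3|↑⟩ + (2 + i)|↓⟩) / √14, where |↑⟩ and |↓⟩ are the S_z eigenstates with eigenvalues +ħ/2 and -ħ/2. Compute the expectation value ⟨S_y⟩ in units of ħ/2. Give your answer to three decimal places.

⟨σ_y⟩ = 2 Im(a* b)/(|a|²+|b|²) with a = 3, b = (2 + i).
a* b = (6 + 3i), so ⟨σ_y⟩ = 6/14.
⟨S_y⟩ = (ħ/2)·⟨σ_y⟩.

0.429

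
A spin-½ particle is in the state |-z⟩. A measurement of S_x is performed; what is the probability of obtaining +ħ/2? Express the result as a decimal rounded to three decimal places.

In the S_z basis, |-z⟩ = |-z⟩ and |+x⟩ = (|+z⟩ + |-z⟩)/√2.
|⟨+x|-z⟩|² = 1/2.

0.500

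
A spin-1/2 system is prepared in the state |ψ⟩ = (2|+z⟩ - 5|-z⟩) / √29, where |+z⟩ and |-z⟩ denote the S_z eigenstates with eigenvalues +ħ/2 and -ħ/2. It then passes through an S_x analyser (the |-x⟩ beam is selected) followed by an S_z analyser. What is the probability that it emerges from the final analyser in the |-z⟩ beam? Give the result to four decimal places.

0.4224

First analyser (S_x): P(|-x⟩) = |⟨-x|ψ⟩|² = 49/58.
After stage 1 the state is |-x⟩; P(|-z⟩) = |⟨-z|-x⟩|² = 1/2.
Joint probability = 49/58 × 1/2 = 0.4224.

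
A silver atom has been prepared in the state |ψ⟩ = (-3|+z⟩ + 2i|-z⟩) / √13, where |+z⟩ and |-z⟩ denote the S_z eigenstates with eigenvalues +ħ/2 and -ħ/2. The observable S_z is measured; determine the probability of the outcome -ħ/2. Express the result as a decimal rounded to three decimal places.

0.308

The -ħ/2 outcome corresponds to |-z⟩. Its amplitude in |ψ⟩ is 2i/√13.
P = |2i|² / 13 = 4/13.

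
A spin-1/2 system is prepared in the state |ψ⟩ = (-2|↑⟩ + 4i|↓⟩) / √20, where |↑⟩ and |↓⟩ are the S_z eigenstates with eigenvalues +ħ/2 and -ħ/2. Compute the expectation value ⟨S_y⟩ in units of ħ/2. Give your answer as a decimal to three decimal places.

-0.800

⟨σ_y⟩ = 2 Im(a* b)/(|a|²+|b|²) with a = -2, b = 4i.
a* b = -8i, so ⟨σ_y⟩ = -16/20.
⟨S_y⟩ = (ħ/2)·⟨σ_y⟩.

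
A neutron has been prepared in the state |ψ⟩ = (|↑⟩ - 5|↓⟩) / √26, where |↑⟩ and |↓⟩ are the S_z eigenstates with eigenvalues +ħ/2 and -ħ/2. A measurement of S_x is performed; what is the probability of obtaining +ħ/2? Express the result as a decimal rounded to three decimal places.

|+x⟩ = (|↑⟩ + |↓⟩)/√2, so ⟨+x|ψ⟩ = (-4) / (√2·√26).
P = |-4|² / 52 = 16/52.

0.308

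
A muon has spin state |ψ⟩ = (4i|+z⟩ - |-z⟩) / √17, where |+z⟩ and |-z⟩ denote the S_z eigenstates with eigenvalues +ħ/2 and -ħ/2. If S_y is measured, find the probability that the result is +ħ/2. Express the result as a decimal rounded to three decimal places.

0.735

|+y⟩ = (|+z⟩ + i|-z⟩)/√2, so ⟨+y|ψ⟩ = (5i) / (√2·√17).
P = |5i|² / 34 = 25/34.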